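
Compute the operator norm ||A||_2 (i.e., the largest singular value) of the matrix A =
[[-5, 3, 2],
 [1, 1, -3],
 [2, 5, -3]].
||A||_2 ≈ 6.898 (= sqrt(largest eigenvalue of A^T A))

||A||_2 = sigma_max(A) = sqrt(lambda_max(A^T A)). Form the symmetric matrix M = A^T A =
[[30, -4, -19],
 [-4, 35, -12],
 [-19, -12, 22]].
Its characteristic polynomial (trace, sum of principal 2x2 minors, determinant of M give the coefficients) is
  p(λ) = det(λ I - M) = λ^3 - 87λ^2 + 1959λ - 3969.
No integer candidate from the rational root theorem (±divisors of 3969) is a root, so the roots are irrational. The cubic discriminant is Δ = 271689984 > 0, so there are three distinct real roots. p(2) = -391 and p(3) = 1152 have opposite signs, so a root lies in (2, 3); Newton's method refines it to λ ≈ 2.2439. p(37) = 64 and p(38) = -283 have opposite signs, so a root lies in (37, 38); Newton's method refines it to λ ≈ 37.174. p(47) = -256 and p(48) = 207 have opposite signs, so a root lies in (47, 48); Newton's method refines it to λ ≈ 47.5821. Check (Vieta): the three roots sum to 87, matching tr M = 87.
So the eigenvalues of A^T A are ≈ 2.2439, 37.174, 47.5821 (all ≥ 0, as they must be for A^T A). The largest is λ_max ≈ 47.5821, hence ||A||_2 = sqrt(λ_max) ≈ 6.898.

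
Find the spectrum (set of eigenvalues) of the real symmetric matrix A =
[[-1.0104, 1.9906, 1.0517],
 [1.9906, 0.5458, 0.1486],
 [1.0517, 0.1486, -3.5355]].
sigma(A) ≈ {-4, -2, 2}

A is real symmetric, so its spectrum consists of real eigenvalues. Expanding the characteristic polynomial of the displayed matrix gives
  det(λ I - A) = p(λ) = λ^3 + (4)λ^2 + (-4)λ + (-16).
Solving p(λ) = 0 yields eigenvalues ≈ -4, -2, 2. (A is shown rounded to 4 decimals, so these recover the underlying integer eigenvalues to within that precision.)
Verification: the trace of A = -4 equals the sum of eigenvalues -4, and det(A) ≈ 15.9999 matches the eigenvalue product 16.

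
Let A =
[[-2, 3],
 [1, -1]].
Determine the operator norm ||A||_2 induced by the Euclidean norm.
||A||_2 = sqrt((15 + sqrt(221))/2) ≈ 3.8643 (= sqrt(largest eigenvalue of A^T A))

||A||_2 = sigma_max(A) = sqrt(lambda_max(A^T A)). Form the symmetric matrix M = A^T A =
[[5, -7],
 [-7, 10]].
Its characteristic polynomial (trace, determinant of M give the coefficients) is
  p(λ) = det(λ I - M) = λ^2 - 15λ + 1.
For λ^2 - 15λ + 1 the discriminant is 221. It is nonnegative but not a perfect square, so the roots are real and irrational: λ = (15 ± sqrt(221))/2 ≈ 14.933, 0.067.
So the eigenvalues of A^T A are ≈ 0.067, 14.933 (all ≥ 0, as they must be for A^T A). The largest is λ_max = (15 + sqrt(221))/2 ≈ 14.933, hence ||A||_2 = sqrt(λ_max) = sqrt((15 + sqrt(221))/2) ≈ 3.8643.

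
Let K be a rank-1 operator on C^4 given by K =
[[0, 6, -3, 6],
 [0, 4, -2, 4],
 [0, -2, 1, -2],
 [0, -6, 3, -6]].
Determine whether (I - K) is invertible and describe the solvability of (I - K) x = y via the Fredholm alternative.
(I - K) is invertible (det(I - K) = 2 ≠ 0), so for every y in C^4 the equation (I - K) x = y has a unique solution.

K has rank 1, so it is an outer product K = u v^T: every row of K is a multiple of one row vector. Reading off the entries, u = (-3, -2, 1, 3) and v = (0, -2, 1, -2) (row i of K equals u_i·v^T). A rank-one matrix u v^T satisfies K u = u (v·u) and kills the (3)-dimensional subspace v^⊥, so its characteristic polynomial is lambda^3 (lambda - v·u) with v·u = tr K = -1. Hence the eigenvalues of I - K are 1 (multiplicity 3) and 1 - (-1) = 2, so det(I - K) = 2. (Direct check: I - K =
[[1, -6, 3, -6],
 [0, -3, 2, -4],
 [0, 2, 0, 2],
 [0, 6, -3, 7]]
has determinant 2.) The finite-dimensional Fredholm alternative says: either (I - K) is invertible, or ker(I - K) ≠ {0} and then range(I - K) = ker((I - K)^*)^⊥, with dim ker(I - K) = dim ker((I - K)^*). Since det(I - K) ≠ 0, 1 is not an eigenvalue of K and ker(I - K) = {0}, so we are in the first case: for every y there is a unique x = (I - K)^(-1) y. Explicitly, by the Sherman–Morrison formula, (I - u v^T)^(-1) = I + u v^T/(1 - v·u), i.e. (I - K)^(-1) = I + K/(2).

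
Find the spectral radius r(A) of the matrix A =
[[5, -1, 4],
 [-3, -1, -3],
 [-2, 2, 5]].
r(A) ≈ 6.221

The eigenvalues of A are the roots of its characteristic polynomial. With M = A (coefficients from the trace, the sum of principal 2x2 minors, and det A):
  p(λ) = det(λ I - M) = λ^3 - 9λ^2 + 26λ + 48.
No integer candidate from the rational root theorem (±divisors of 48) is a root, so the roots are irrational. The cubic discriminant is Δ = -139964 < 0, so there is one real root and a complex-conjugate pair. p(-2) = -48 and p(-1) = 12 have opposite signs, so a root lies in (-2, -1); Newton's method refines it to λ ≈ -1.2403. Dividing out (λ - (-1.2403)) leaves approximately λ^2 - 10.2403λ + 38.7008. For λ^2 - 10.2403λ + 38.7008 the discriminant is -49.94. It is negative, so the remaining roots are the complex-conjugate pair λ ≈ 5.1201 ± 3.5334i. Their product equals the constant term, so |λ|^2 ≈ 38.7008 and |λ| ≈ 6.221.
Thus the eigenvalues (to 4 decimals) are -1.2403 (modulus 1.2403); 5.1201 ± 3.5334i (modulus 6.221). The spectral radius is the largest modulus: r(A) ≈ 6.221. (Cross-check: r(A) ≤ ||A||_2 ≈ 8.0108; equality holds whenever A is normal, though it can also hold for some non-normal A.)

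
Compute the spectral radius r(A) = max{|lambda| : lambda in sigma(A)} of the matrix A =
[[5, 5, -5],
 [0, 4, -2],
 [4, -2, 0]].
r(A) ≈ 5.5258

The eigenvalues of A are the roots of its characteristic polynomial. With M = A (coefficients from the trace, the sum of principal 2x2 minors, and det A):
  p(λ) = det(λ I - M) = λ^3 - 9λ^2 + 36λ - 20.
No integer candidate from the rational root theorem (±divisors of 20) is a root, so the roots are irrational. The cubic discriminant is Δ = -34128 < 0, so there is one real root and a complex-conjugate pair. p(0) = -20 and p(1) = 8 have opposite signs, so a root lies in (0, 1); Newton's method refines it to λ ≈ 0.655. Dividing out (λ - (0.655)) leaves approximately λ^2 - 8.345λ + 30.534. For λ^2 - 8.345λ + 30.534 the discriminant is -52.497. It is negative, so the remaining roots are the complex-conjugate pair λ ≈ 4.1725 ± 3.6227i. Their product equals the constant term, so |λ|^2 ≈ 30.534 and |λ| ≈ 5.5258.
Thus the eigenvalues (to 4 decimals) are 0.655 (modulus 0.655); 4.1725 ± 3.6227i (modulus 5.5258). The spectral radius is the largest modulus: r(A) ≈ 5.5258. (Cross-check: r(A) ≤ ||A||_2 ≈ 9.4192; equality holds whenever A is normal, though it can also hold for some non-normal A.)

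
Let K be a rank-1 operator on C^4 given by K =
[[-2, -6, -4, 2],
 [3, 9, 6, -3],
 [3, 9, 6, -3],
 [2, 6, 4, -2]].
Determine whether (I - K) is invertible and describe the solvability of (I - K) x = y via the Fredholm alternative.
(I - K) is invertible (det(I - K) = -10 ≠ 0), so for every y in C^4 the equation (I - K) x = y has a unique solution.

K has rank 1, so it is an outer product K = u v^T: every row of K is a multiple of one row vector. Reading off the entries, u = (2, -3, -3, -2) and v = (-1, -3, -2, 1) (row i of K equals u_i·v^T). A rank-one matrix u v^T satisfies K u = u (v·u) and kills the (3)-dimensional subspace v^⊥, so its characteristic polynomial is lambda^3 (lambda - v·u) with v·u = tr K = 11. Hence the eigenvalues of I - K are 1 (multiplicity 3) and 1 - (11) = -10, so det(I - K) = -10. (Direct check: I - K =
[[3, 6, 4, -2],
 [-3, -8, -6, 3],
 [-3, -9, -5, 3],
 [-2, -6, -4, 3]]
has determinant -10.) The finite-dimensional Fredholm alternative says: either (I - K) is invertible, or ker(I - K) ≠ {0} and then range(I - K) = ker((I - K)^*)^⊥, with dim ker(I - K) = dim ker((I - K)^*). Since det(I - K) ≠ 0, 1 is not an eigenvalue of K and ker(I - K) = {0}, so we are in the first case: for every y there is a unique x = (I - K)^(-1) y. Explicitly, by the Sherman–Morrison formula, (I - u v^T)^(-1) = I + u v^T/(1 - v·u), i.e. (I - K)^(-1) = I + K/(-10).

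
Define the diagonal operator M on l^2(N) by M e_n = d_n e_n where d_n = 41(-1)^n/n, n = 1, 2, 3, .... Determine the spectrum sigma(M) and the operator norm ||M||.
sigma(M) = {41(-1)^n/n : n ≥ 1} ∪ {0}; ||M|| = 41

A bounded diagonal operator on l^2 with diagonal entries d_n has spectrum equal to the closure of {d_n : n ≥ 1}: every d_n is an eigenvalue (with eigenvector e_n), so {d_n} ⊂ sigma(M); the spectrum is closed, so its closure is too; and for lambda not in the closure, (M - lambda I) has bounded inverse (the diagonal entries 1/(d_n - lambda) are bounded). For our sequence d_n = 41(-1)^n/n, n = 1, 2, 3, ...:
  - {d_n} = {41(-1)^n/n : n ≥ 1}; the only limit point is 0
  - closure = {41(-1)^n/n : n ≥ 1} ∪ {0}
For the norm: a diagonal operator has ||M|| = sup_n |d_n|. Here |d_n| = 41/n is decreasing, so sup_n |d_n| = |d_1| = 41. So ||M|| = 41.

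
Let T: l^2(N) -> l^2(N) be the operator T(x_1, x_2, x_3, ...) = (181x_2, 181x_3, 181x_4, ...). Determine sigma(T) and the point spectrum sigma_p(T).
sigma(T) = closed disk {z in C : |z| ≤ 181}; sigma_p(T) = open disk {z in C : |z| < 181}

Note T = 181·V where V is the unit left shift (V x)_k = x_{k+1}; so sigma(T) = 181·sigma(V) and ||T|| = 181||V||. ||T x||^2 = 32761sum_{k≥2} |x_k|^2 ≤ 32761||x||^2, with equality on {x : x_1 = 0}, so ||T|| = 181. For any lambda with |lambda| < 181, set r = lambda/181 (|r| < 1); the vector x = (1, r, r^2, ...) is in l^2 and satisfies T x = 181(r, r^2, ...) = lambda x, so lambda is an eigenvalue. On the boundary |lambda| = 181 the geometric series diverges, so no l^2 eigenvector exists, but these lambda lie in the approximate point spectrum. Hence sigma(T) is the closed disk of radius 181 and sigma_p(T) is the open disk.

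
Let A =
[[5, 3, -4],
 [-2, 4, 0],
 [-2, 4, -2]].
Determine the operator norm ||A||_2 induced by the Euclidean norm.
||A||_2 ≈ 7.4843 (= sqrt(largest eigenvalue of A^T A))

||A||_2 = sigma_max(A) = sqrt(lambda_max(A^T A)). Form the symmetric matrix M = A^T A =
[[33, -1, -16],
 [-1, 41, -20],
 [-16, -20, 20]].
Its characteristic polynomial (trace, sum of principal 2x2 minors, determinant of M give the coefficients) is
  p(λ) = det(λ I - M) = λ^3 - 94λ^2 + 2176λ - 2704.
No integer candidate from the rational root theorem (±divisors of 2704) is a root, so the roots are irrational. The cubic discriminant is Δ = 1399572224 > 0, so there are three distinct real roots. p(1) = -621 and p(2) = 1280 have opposite signs, so a root lies in (1, 2); Newton's method refines it to λ ≈ 1.3165. p(36) = 464 and p(37) = -225 have opposite signs, so a root lies in (36, 37); Newton's method refines it to λ ≈ 36.6684. p(56) = -16 and p(57) = 1115 have opposite signs, so a root lies in (56, 57); Newton's method refines it to λ ≈ 56.0151. Check (Vieta): the three roots sum to 94, matching tr M = 94.
So the eigenvalues of A^T A are ≈ 1.3165, 36.6684, 56.0151 (all ≥ 0, as they must be for A^T A). The largest is λ_max ≈ 56.0151, hence ||A||_2 = sqrt(λ_max) ≈ 7.4843.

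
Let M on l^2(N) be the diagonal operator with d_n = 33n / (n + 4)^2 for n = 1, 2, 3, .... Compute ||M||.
||M|| = 33/16 (attained at n = 4)

For M diagonal, ||M|| = sup_n |d_n|. Treat f(x) = 33x / (x + 4)^2 for real x > 0. By the quotient rule, f'(x) = 33(4 - x)/(x + 4)^3, which is positive for x < 4 and negative for x > 4. So f has a unique maximum at x = 4, and since 4 is a positive integer, the supremum over n ≥ 1 is attained at n = 4: d_4 = 33·4/(4 + 4)^2 = 33·4/64 = 33/16. Hence ||M|| = 33/16.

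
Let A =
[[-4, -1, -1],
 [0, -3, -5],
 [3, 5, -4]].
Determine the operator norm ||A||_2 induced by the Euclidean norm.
||A||_2 ≈ 7.4051 (= sqrt(largest eigenvalue of A^T A))

||A||_2 = sigma_max(A) = sqrt(lambda_max(A^T A)). Form the symmetric matrix M = A^T A =
[[25, 19, -8],
 [19, 35, -4],
 [-8, -4, 42]].
Its characteristic polynomial (trace, sum of principal 2x2 minors, determinant of M give the coefficients) is
  p(λ) = det(λ I - M) = λ^3 - 102λ^2 + 2954λ - 20164.
No integer candidate from the rational root theorem (±divisors of 20164) is a root, so the roots are irrational. The cubic discriminant is Δ = 468426784 > 0, so there are three distinct real roots. p(9) = -1111 and p(10) = 176 have opposite signs, so a root lies in (9, 10); Newton's method refines it to λ ≈ 9.8563. p(37) = 149 and p(38) = -328 have opposite signs, so a root lies in (37, 38); Newton's method refines it to λ ≈ 37.3078. p(54) = -616 and p(55) = 131 have opposite signs, so a root lies in (54, 55); Newton's method refines it to λ ≈ 54.836. Check (Vieta): the three roots sum to 102, matching tr M = 102.
So the eigenvalues of A^T A are ≈ 9.8563, 37.3078, 54.836 (all ≥ 0, as they must be for A^T A). The largest is λ_max ≈ 54.836, hence ||A||_2 = sqrt(λ_max) ≈ 7.4051.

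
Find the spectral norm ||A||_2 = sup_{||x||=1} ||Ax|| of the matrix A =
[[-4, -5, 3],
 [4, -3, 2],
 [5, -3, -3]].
||A||_2 ≈ 8.0911 (= sqrt(largest eigenvalue of A^T A))

||A||_2 = sigma_max(A) = sqrt(lambda_max(A^T A)). Form the symmetric matrix M = A^T A =
[[57, -7, -19],
 [-7, 43, -12],
 [-19, -12, 22]].
Its characteristic polynomial (trace, sum of principal 2x2 minors, determinant of M give the coefficients) is
  p(λ) = det(λ I - M) = λ^3 - 122λ^2 + 4097λ - 25921.
No integer candidate from the rational root theorem (±divisors of 25921) is a root, so the roots are irrational. The cubic discriminant is Δ = 1550656377 > 0, so there are three distinct real roots. p(8) = -441 and p(9) = 1799 have opposite signs, so a root lies in (8, 9); Newton's method refines it to λ ≈ 8.1902. p(48) = 239 and p(49) = -441 have opposite signs, so a root lies in (48, 49); Newton's method refines it to λ ≈ 48.3437. p(65) = -441 and p(66) = 545 have opposite signs, so a root lies in (65, 66); Newton's method refines it to λ ≈ 65.4661. Check (Vieta): the three roots sum to 122, matching tr M = 122.
So the eigenvalues of A^T A are ≈ 8.1902, 48.3437, 65.4661 (all ≥ 0, as they must be for A^T A). The largest is λ_max ≈ 65.4661, hence ||A||_2 = sqrt(λ_max) ≈ 8.0911.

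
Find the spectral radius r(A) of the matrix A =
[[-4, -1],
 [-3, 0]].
r(A) = (4 + sqrt(28))/2 ≈ 4.6458

The eigenvalues of A are the roots of its characteristic polynomial. With M = A (coefficients from the trace and determinant):
  p(λ) = det(λ I - M) = λ^2 + 4λ - 3.
For λ^2 + 4λ - 3 the discriminant is 28. It is nonnegative but not a perfect square, so the roots are real and irrational: λ = (-4 ± sqrt(28))/2 ≈ 0.6458, -4.6458.
Thus the eigenvalues (to 4 decimals) are 0.6458 (modulus 0.6458); -4.6458 (modulus 4.6458). The spectral radius is the largest modulus: r(A) = (4 + sqrt(28))/2 ≈ 4.6458. (Cross-check: r(A) ≤ ||A||_2 ≈ 5.0645; equality holds whenever A is normal, though it can also hold for some non-normal A.)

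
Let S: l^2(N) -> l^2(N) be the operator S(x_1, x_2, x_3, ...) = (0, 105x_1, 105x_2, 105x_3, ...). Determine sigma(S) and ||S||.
sigma(S) = closed disk {z in C : |z| ≤ 105}; ||S|| = 105

Note S = 105·U where U is the unit right shift (U x)_k = x_{k-1} (with x_0 := 0); so ||S|| = 105||U|| and sigma(S) = 105·sigma(U). ||S x||^2 = sum_{k≥1} |105x_k|^2 = 11025||x||^2, so ||S|| = 105 and sigma(S) ⊂ {|z| ≤ 105}. For any |lambda| < 105, the equation (S - lambda I) x = 0 forces x_1 = 0, then 105x_k = lambda x_{k+1} ⇒ x = 0, so S has no eigenvalues. But (S - lambda I) is not surjective for |lambda| < 105: solving (S - lambda I) x = e_1 would require x_n proportional to (lambda/105)^(-n), which is not in l^2. So every |lambda| < 105 lies in the residual spectrum. The boundary |lambda| = 105 is in the approximate point spectrum (the spectrum is closed). Hence sigma(S) is the closed disk of radius 105.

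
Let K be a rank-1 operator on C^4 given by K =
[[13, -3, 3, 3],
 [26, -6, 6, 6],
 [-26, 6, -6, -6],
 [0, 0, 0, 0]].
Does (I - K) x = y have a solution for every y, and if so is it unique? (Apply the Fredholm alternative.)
(I - K) is singular (det(I - K) = 0, i.e. 1 ∈ sigma(K)). (I - K) x = y is solvable iff y ⊥ ker((I - K)^*) = span{(13, -3, 3, 3)}, i.e. iff 13y_1 - 3y_2 + 3y_3 + 3y_4 = 0. When solvable, the solutions are x = y + c·(1, 2, -2, 0), c arbitrary (ker(I - K) = span{(1, 2, -2, 0)}, dimension 1).

K has rank 1, so it is an outer product K = u v^T: every row of K is a multiple of one row vector. Reading off the entries, u = (1, 2, -2, 0) and v = (13, -3, 3, 3) (row i of K equals u_i·v^T). A rank-one matrix u v^T satisfies K u = u (v·u) and kills the (3)-dimensional subspace v^⊥, so its characteristic polynomial is lambda^3 (lambda - v·u) with v·u = tr K = 1. Hence the eigenvalues of I - K are 1 (multiplicity 3) and 1 - (1) = 0, so det(I - K) = 0. (Direct check: I - K =
[[-12, 3, -3, -3],
 [-26, 7, -6, -6],
 [26, -6, 7, 6],
 [0, 0, 0, 1]]
has determinant 0.) So 1 is an eigenvalue of K and (I - K) is not invertible. The finite-dimensional Fredholm alternative says: either (I - K) is invertible, or ker(I - K) ≠ {0} and then range(I - K) = ker((I - K)^*)^⊥, with dim ker(I - K) = dim ker((I - K)^*). We are in the second case, so we need both kernels. Kernel of I - K: (I - K) u = u - u (v·u) = u - u = 0, so ker(I - K) = span{u} = span{(1, 2, -2, 0)} (it is exactly 1-dimensional because rank(I - K) = 3). Kernel of the adjoint: K is real, so (I - K)^* = I - K^T = I - v u^T, and (I - v u^T) v = v - v (u·v) = 0; hence ker((I - K)^*) = span{v} = span{(13, -3, 3, 3)}. Therefore (I - K) x = y is solvable iff <y, v> = 0, i.e. iff 13y_1 - 3y_2 + 3y_3 + 3y_4 = 0. When this holds, K y = u (v·y) = 0, so (I - K) y = y and x = y is a particular solution; the full solution set is the line x = y + c·u = y + c·(1, 2, -2, 0), c ∈ C.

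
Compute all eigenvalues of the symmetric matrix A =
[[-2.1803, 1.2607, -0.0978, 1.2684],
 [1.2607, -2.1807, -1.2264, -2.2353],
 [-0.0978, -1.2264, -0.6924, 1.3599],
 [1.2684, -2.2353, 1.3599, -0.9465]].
sigma(A) ≈ {-5, -2, -1, 2}

A is real symmetric, so its spectrum consists of real eigenvalues. Expanding the characteristic polynomial of the displayed matrix gives
  det(λ I - A) = p(λ) = λ^4 + (6)λ^3 + (1)λ^2 + (-24)λ + (-20).
Solving p(λ) = 0 yields eigenvalues ≈ -5, -2, -1, 2. (A is shown rounded to 4 decimals, so these recover the underlying integer eigenvalues to within that precision.)
Verification: the trace of A = -6 equals the sum of eigenvalues -6, and det(A) ≈ -20.0000 matches the eigenvalue product -20.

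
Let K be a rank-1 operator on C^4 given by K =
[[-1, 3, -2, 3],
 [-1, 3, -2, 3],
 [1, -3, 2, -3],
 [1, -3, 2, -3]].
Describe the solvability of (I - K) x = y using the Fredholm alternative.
(I - K) is singular (det(I - K) = 0, i.e. 1 ∈ sigma(K)). (I - K) x = y is solvable iff y ⊥ ker((I - K)^*) = span{(-1, 3, -2, 3)}, i.e. iff -y_1 + 3y_2 - 2y_3 + 3y_4 = 0. When solvable, the solutions are x = y + c·(1, 1, -1, -1), c arbitrary (ker(I - K) = span{(1, 1, -1, -1)}, dimension 1).

K has rank 1, so it is an outer product K = u v^T: every row of K is a multiple of one row vector. Reading off the entries, u = (1, 1, -1, -1) and v = (-1, 3, -2, 3) (row i of K equals u_i·v^T). A rank-one matrix u v^T satisfies K u = u (v·u) and kills the (3)-dimensional subspace v^⊥, so its characteristic polynomial is lambda^3 (lambda - v·u) with v·u = tr K = 1. Hence the eigenvalues of I - K are 1 (multiplicity 3) and 1 - (1) = 0, so det(I - K) = 0. (Direct check: I - K =
[[2, -3, 2, -3],
 [1, -2, 2, -3],
 [-1, 3, -1, 3],
 [-1, 3, -2, 4]]
has determinant 0.) So 1 is an eigenvalue of K and (I - K) is not invertible. The finite-dimensional Fredholm alternative says: either (I - K) is invertible, or ker(I - K) ≠ {0} and then range(I - K) = ker((I - K)^*)^⊥, with dim ker(I - K) = dim ker((I - K)^*). We are in the second case, so we need both kernels. Kernel of I - K: (I - K) u = u - u (v·u) = u - u = 0, so ker(I - K) = span{u} = span{(1, 1, -1, -1)} (it is exactly 1-dimensional because rank(I - K) = 3). Kernel of the adjoint: K is real, so (I - K)^* = I - K^T = I - v u^T, and (I - v u^T) v = v - v (u·v) = 0; hence ker((I - K)^*) = span{v} = span{(-1, 3, -2, 3)}. Therefore (I - K) x = y is solvable iff <y, v> = 0, i.e. iff -y_1 + 3y_2 - 2y_3 + 3y_4 = 0. When this holds, K y = u (v·y) = 0, so (I - K) y = y and x = y is a particular solution; the full solution set is the line x = y + c·u = y + c·(1, 1, -1, -1), c ∈ C.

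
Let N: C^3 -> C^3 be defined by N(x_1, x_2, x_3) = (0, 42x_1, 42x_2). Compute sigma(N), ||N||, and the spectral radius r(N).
sigma(N) = {0}; ||N|| = 42; r(N) = 0. (N is nilpotent with N^3 = 0.)

On C^3, N is a strictly lower-triangular matrix with 42 on the subdiagonal and zeros elsewhere, so its characteristic polynomial is lambda^3 and every eigenvalue is 0: sigma(N) = {0}. For the operator norm, N e_i = 42e_{i+1} for i = 1, ..., 2 and N e_3 = 0, so the singular values of N are 42 (with multiplicity 2) and 0; hence ||N|| = 42. The spectral radius r(N) = max|lambda| = 0. Note ||N|| > r(N) — characteristic of non-normal nilpotent operators. Indeed N^3 = 0.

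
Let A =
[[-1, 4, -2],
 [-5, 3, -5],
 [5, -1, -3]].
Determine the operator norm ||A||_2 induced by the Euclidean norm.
||A||_2 ≈ 8.7752 (= sqrt(largest eigenvalue of A^T A))

||A||_2 = sigma_max(A) = sqrt(lambda_max(A^T A)). Form the symmetric matrix M = A^T A =
[[51, -24, 12],
 [-24, 26, -20],
 [12, -20, 38]].
Its characteristic polynomial (trace, sum of principal 2x2 minors, determinant of M give the coefficients) is
  p(λ) = det(λ I - M) = λ^3 - 115λ^2 + 3132λ - 15876.
No integer candidate from the rational root theorem (±divisors of 15876) is a root, so the roots are irrational. The cubic discriminant is Δ = 6378161616 > 0, so there are three distinct real roots. p(6) = -1008 and p(7) = 756 have opposite signs, so a root lies in (6, 7); Newton's method refines it to λ ≈ 6.5581. p(31) = 492 and p(32) = -644 have opposite signs, so a root lies in (31, 32); Newton's method refines it to λ ≈ 31.4376. p(77) = -14 and p(78) = 3312 have opposite signs, so a root lies in (77, 78); Newton's method refines it to λ ≈ 77.0044. Check (Vieta): the three roots sum to 115, matching tr M = 115.
So the eigenvalues of A^T A are ≈ 6.5581, 31.4376, 77.0044 (all ≥ 0, as they must be for A^T A). The largest is λ_max ≈ 77.0044, hence ||A||_2 = sqrt(λ_max) ≈ 8.7752.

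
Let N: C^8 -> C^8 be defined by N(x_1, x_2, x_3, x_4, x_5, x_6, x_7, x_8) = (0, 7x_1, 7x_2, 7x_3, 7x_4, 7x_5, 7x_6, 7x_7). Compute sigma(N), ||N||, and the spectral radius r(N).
sigma(N) = {0}; ||N|| = 7; r(N) = 0. (N is nilpotent with N^8 = 0.)

On C^8, N is a strictly lower-triangular matrix with 7 on the subdiagonal and zeros elsewhere, so its characteristic polynomial is lambda^8 and every eigenvalue is 0: sigma(N) = {0}. For the operator norm, N e_i = 7e_{i+1} for i = 1, ..., 7 and N e_8 = 0, so the singular values of N are 7 (with multiplicity 7) and 0; hence ||N|| = 7. The spectral radius r(N) = max|lambda| = 0. Note ||N|| > r(N) — characteristic of non-normal nilpotent operators. Indeed N^8 = 0.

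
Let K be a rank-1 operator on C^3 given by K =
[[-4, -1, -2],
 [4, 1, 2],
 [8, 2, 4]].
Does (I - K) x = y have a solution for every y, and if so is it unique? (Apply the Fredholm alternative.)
(I - K) is singular (det(I - K) = 0, i.e. 1 ∈ sigma(K)). (I - K) x = y is solvable iff y ⊥ ker((I - K)^*) = span{(-4, -1, -2)}, i.e. iff -4y_1 - y_2 - 2y_3 = 0. When solvable, the solutions are x = y + c·(1, -1, -2), c arbitrary (ker(I - K) = span{(1, -1, -2)}, dimension 1).

K has rank 1, so it is an outer product K = u v^T: every row of K is a multiple of one row vector. Reading off the entries, u = (1, -1, -2) and v = (-4, -1, -2) (row i of K equals u_i·v^T). A rank-one matrix u v^T satisfies K u = u (v·u) and kills the (2)-dimensional subspace v^⊥, so its characteristic polynomial is lambda^2 (lambda - v·u) with v·u = tr K = 1. Hence the eigenvalues of I - K are 1 (multiplicity 2) and 1 - (1) = 0, so det(I - K) = 0. (Direct check: I - K =
[[5, 1, 2],
 [-4, 0, -2],
 [-8, -2, -3]]
has determinant 0.) So 1 is an eigenvalue of K and (I - K) is not invertible. The finite-dimensional Fredholm alternative says: either (I - K) is invertible, or ker(I - K) ≠ {0} and then range(I - K) = ker((I - K)^*)^⊥, with dim ker(I - K) = dim ker((I - K)^*). We are in the second case, so we need both kernels. Kernel of I - K: (I - K) u = u - u (v·u) = u - u = 0, so ker(I - K) = span{u} = span{(1, -1, -2)} (it is exactly 1-dimensional because rank(I - K) = 2). Kernel of the adjoint: K is real, so (I - K)^* = I - K^T = I - v u^T, and (I - v u^T) v = v - v (u·v) = 0; hence ker((I - K)^*) = span{v} = span{(-4, -1, -2)}. Therefore (I - K) x = y is solvable iff <y, v> = 0, i.e. iff -4y_1 - y_2 - 2y_3 = 0. When this holds, K y = u (v·y) = 0, so (I - K) y = y and x = y is a particular solution; the full solution set is the line x = y + c·u = y + c·(1, -1, -2), c ∈ C.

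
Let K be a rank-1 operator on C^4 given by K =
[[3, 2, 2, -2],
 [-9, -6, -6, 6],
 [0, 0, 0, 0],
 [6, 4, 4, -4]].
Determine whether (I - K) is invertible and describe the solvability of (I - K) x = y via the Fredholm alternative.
(I - K) is invertible (det(I - K) = 8 ≠ 0), so for every y in C^4 the equation (I - K) x = y has a unique solution.

K has rank 1, so it is an outer product K = u v^T: every row of K is a multiple of one row vector. Reading off the entries, u = (1, -3, 0, 2) and v = (3, 2, 2, -2) (row i of K equals u_i·v^T). A rank-one matrix u v^T satisfies K u = u (v·u) and kills the (3)-dimensional subspace v^⊥, so its characteristic polynomial is lambda^3 (lambda - v·u) with v·u = tr K = -7. Hence the eigenvalues of I - K are 1 (multiplicity 3) and 1 - (-7) = 8, so det(I - K) = 8. (Direct check: I - K =
[[-2, -2, -2, 2],
 [9, 7, 6, -6],
 [0, 0, 1, 0],
 [-6, -4, -4, 5]]
has determinant 8.) The finite-dimensional Fredholm alternative says: either (I - K) is invertible, or ker(I - K) ≠ {0} and then range(I - K) = ker((I - K)^*)^⊥, with dim ker(I - K) = dim ker((I - K)^*). Since det(I - K) ≠ 0, 1 is not an eigenvalue of K and ker(I - K) = {0}, so we are in the first case: for every y there is a unique x = (I - K)^(-1) y. Explicitly, by the Sherman–Morrison formula, (I - u v^T)^(-1) = I + u v^T/(1 - v·u), i.e. (I - K)^(-1) = I + K/(8).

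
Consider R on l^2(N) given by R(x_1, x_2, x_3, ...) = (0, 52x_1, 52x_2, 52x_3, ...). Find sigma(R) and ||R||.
sigma(R) = closed disk {z in C : |z| ≤ 52}; ||R|| = 52

Note R = 52·U where U is the unit right shift (U x)_k = x_{k-1} (with x_0 := 0); so ||R|| = 52||U|| and sigma(R) = 52·sigma(U). ||R x||^2 = sum_{k≥1} |52x_k|^2 = 2704||x||^2, so ||R|| = 52 and sigma(R) ⊂ {|z| ≤ 52}. For any |lambda| < 52, the equation (R - lambda I) x = 0 forces x_1 = 0, then 52x_k = lambda x_{k+1} ⇒ x = 0, so R has no eigenvalues. But (R - lambda I) is not surjective for |lambda| < 52: solving (R - lambda I) x = e_1 would require x_n proportional to (lambda/52)^(-n), which is not in l^2. So every |lambda| < 52 lies in the residual spectrum. The boundary |lambda| = 52 is in the approximate point spectrum (the spectrum is closed). Hence sigma(R) is the closed disk of radius 52.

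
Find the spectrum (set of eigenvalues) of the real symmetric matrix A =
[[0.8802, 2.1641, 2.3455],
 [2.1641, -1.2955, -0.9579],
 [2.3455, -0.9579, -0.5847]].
sigma(A) ≈ {-4, 0, 3}

A is real symmetric, so its spectrum consists of real eigenvalues. Expanding the characteristic polynomial of the displayed matrix gives
  det(λ I - A) = p(λ) = λ^3 + (1)λ^2 + (-12)λ + (0).
Solving p(λ) = 0 yields eigenvalues ≈ -4, 0, 3. (A is shown rounded to 4 decimals, so these recover the underlying integer eigenvalues to within that precision.)
Verification: the trace of A = -1 equals the sum of eigenvalues -1, and det(A) ≈ 0.0001 matches the eigenvalue product 0.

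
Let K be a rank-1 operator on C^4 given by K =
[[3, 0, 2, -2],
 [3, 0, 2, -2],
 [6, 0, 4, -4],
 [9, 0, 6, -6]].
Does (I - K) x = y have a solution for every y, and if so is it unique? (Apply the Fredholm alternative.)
(I - K) is singular (det(I - K) = 0, i.e. 1 ∈ sigma(K)). (I - K) x = y is solvable iff y ⊥ ker((I - K)^*) = span{(3, 0, 2, -2)}, i.e. iff 3y_1 + 2y_3 - 2y_4 = 0. When solvable, the solutions are x = y + c·(1, 1, 2, 3), c arbitrary (ker(I - K) = span{(1, 1, 2, 3)}, dimension 1).

K has rank 1, so it is an outer product K = u v^T: every row of K is a multiple of one row vector. Reading off the entries, u = (1, 1, 2, 3) and v = (3, 0, 2, -2) (row i of K equals u_i·v^T). A rank-one matrix u v^T satisfies K u = u (v·u) and kills the (3)-dimensional subspace v^⊥, so its characteristic polynomial is lambda^3 (lambda - v·u) with v·u = tr K = 1. Hence the eigenvalues of I - K are 1 (multiplicity 3) and 1 - (1) = 0, so det(I - K) = 0. (Direct check: I - K =
[[-2, 0, -2, 2],
 [-3, 1, -2, 2],
 [-6, 0, -3, 4],
 [-9, 0, -6, 7]]
has determinant 0.) So 1 is an eigenvalue of K and (I - K) is not invertible. The finite-dimensional Fredholm alternative says: either (I - K) is invertible, or ker(I - K) ≠ {0} and then range(I - K) = ker((I - K)^*)^⊥, with dim ker(I - K) = dim ker((I - K)^*). We are in the second case, so we need both kernels. Kernel of I - K: (I - K) u = u - u (v·u) = u - u = 0, so ker(I - K) = span{u} = span{(1, 1, 2, 3)} (it is exactly 1-dimensional because rank(I - K) = 3). Kernel of the adjoint: K is real, so (I - K)^* = I - K^T = I - v u^T, and (I - v u^T) v = v - v (u·v) = 0; hence ker((I - K)^*) = span{v} = span{(3, 0, 2, -2)}. Therefore (I - K) x = y is solvable iff <y, v> = 0, i.e. iff 3y_1 + 2y_3 - 2y_4 = 0. When this holds, K y = u (v·y) = 0, so (I - K) y = y and x = y is a particular solution; the full solution set is the line x = y + c·u = y + c·(1, 1, 2, 3), c ∈ C.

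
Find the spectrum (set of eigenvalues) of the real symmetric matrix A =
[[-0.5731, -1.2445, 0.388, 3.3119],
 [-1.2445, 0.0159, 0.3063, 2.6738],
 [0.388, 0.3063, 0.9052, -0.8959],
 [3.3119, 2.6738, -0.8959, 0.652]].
sigma(A) ≈ {-5, 1, 4} (1 with multiplicity 2)

A is real symmetric, so its spectrum consists of real eigenvalues. Expanding the characteristic polynomial of the displayed matrix gives
  det(λ I - A) = p(λ) = λ^4 + (-1)λ^3 + (-21)λ^2 + (41)λ + (-20).
Solving p(λ) = 0 yields eigenvalues ≈ -5, 1, 1, 4. (A is shown rounded to 4 decimals, so these recover the underlying integer eigenvalues to within that precision.)
Verification: the trace of A = 1 equals the sum of eigenvalues 1, and det(A) ≈ -19.9995 matches the eigenvalue product -20.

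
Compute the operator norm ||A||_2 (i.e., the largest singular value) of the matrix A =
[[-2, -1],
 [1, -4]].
||A||_2 = sqrt((22 + sqrt(160))/2) ≈ 4.1623 (= sqrt(largest eigenvalue of A^T A))

||A||_2 = sigma_max(A) = sqrt(lambda_max(A^T A)). Form the symmetric matrix M = A^T A =
[[5, -2],
 [-2, 17]].
Its characteristic polynomial (trace, determinant of M give the coefficients) is
  p(λ) = det(λ I - M) = λ^2 - 22λ + 81.
For λ^2 - 22λ + 81 the discriminant is 160. It is nonnegative but not a perfect square, so the roots are real and irrational: λ = (22 ± sqrt(160))/2 ≈ 17.3246, 4.6754.
So the eigenvalues of A^T A are ≈ 4.6754, 17.3246 (all ≥ 0, as they must be for A^T A). The largest is λ_max = (22 + sqrt(160))/2 ≈ 17.3246, hence ||A||_2 = sqrt(λ_max) = sqrt((22 + sqrt(160))/2) ≈ 4.1623.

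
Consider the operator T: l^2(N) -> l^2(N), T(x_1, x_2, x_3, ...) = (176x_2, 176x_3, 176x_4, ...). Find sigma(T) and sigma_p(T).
sigma(T) = closed disk {z in C : |z| ≤ 176}; sigma_p(T) = open disk {z in C : |z| < 176}

Note T = 176·V where V is the unit left shift (V x)_k = x_{k+1}; so sigma(T) = 176·sigma(V) and ||T|| = 176||V||. ||T x||^2 = 30976sum_{k≥2} |x_k|^2 ≤ 30976||x||^2, with equality on {x : x_1 = 0}, so ||T|| = 176. For any lambda with |lambda| < 176, set r = lambda/176 (|r| < 1); the vector x = (1, r, r^2, ...) is in l^2 and satisfies T x = 176(r, r^2, ...) = lambda x, so lambda is an eigenvalue. On the boundary |lambda| = 176 the geometric series diverges, so no l^2 eigenvector exists, but these lambda lie in the approximate point spectrum. Hence sigma(T) is the closed disk of radius 176 and sigma_p(T) is the open disk.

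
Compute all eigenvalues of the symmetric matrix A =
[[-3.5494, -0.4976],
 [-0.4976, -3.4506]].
sigma(A) ≈ {-4, -3}

A is real symmetric, so its spectrum consists of real eigenvalues. Expanding the characteristic polynomial of the displayed matrix gives
  det(λ I - A) = p(λ) = λ^2 + (7)λ + (12).
Solving p(λ) = 0 yields eigenvalues ≈ -4, -3. (A is shown rounded to 4 decimals, so these recover the underlying integer eigenvalues to within that precision.)
Verification: the trace of A = -7 equals the sum of eigenvalues -7, and det(A) ≈ 12.0000 matches the eigenvalue product 12.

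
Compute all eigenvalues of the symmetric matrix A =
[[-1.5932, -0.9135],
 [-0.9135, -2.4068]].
sigma(A) ≈ {-3, -1}

A is real symmetric, so its spectrum consists of real eigenvalues. Expanding the characteristic polynomial of the displayed matrix gives
  det(λ I - A) = p(λ) = λ^2 + (4)λ + (3).
Solving p(λ) = 0 yields eigenvalues ≈ -3, -1. (A is shown rounded to 4 decimals, so these recover the underlying integer eigenvalues to within that precision.)
Verification: the trace of A = -4 equals the sum of eigenvalues -4, and det(A) ≈ 3.0000 matches the eigenvalue product 3.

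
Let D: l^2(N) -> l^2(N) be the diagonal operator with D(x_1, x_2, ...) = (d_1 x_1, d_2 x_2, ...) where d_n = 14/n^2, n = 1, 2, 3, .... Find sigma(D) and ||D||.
sigma(D) = {14/n^2 : n ≥ 1} ∪ {0}; ||D|| = 14

A bounded diagonal operator on l^2 with diagonal entries d_n has spectrum equal to the closure of {d_n : n ≥ 1}: every d_n is an eigenvalue (with eigenvector e_n), so {d_n} ⊂ sigma(D); the spectrum is closed, so its closure is too; and for lambda not in the closure, (D - lambda I) has bounded inverse (the diagonal entries 1/(d_n - lambda) are bounded). For our sequence d_n = 14/n^2, n = 1, 2, 3, ...:
  - {d_n} = {14/n^2 : n ≥ 1}; the only limit point is 0
  - closure = {14/n^2 : n ≥ 1} ∪ {0}
For the norm: a diagonal operator has ||D|| = sup_n |d_n|. Here d_n = 14/n^2 is positive and decreasing, so sup_n |d_n| = d_1 = 14. So ||D|| = 14.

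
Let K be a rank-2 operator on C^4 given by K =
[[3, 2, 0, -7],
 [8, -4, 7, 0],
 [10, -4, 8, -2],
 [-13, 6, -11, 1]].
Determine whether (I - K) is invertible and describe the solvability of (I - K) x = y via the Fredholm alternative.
(I - K) is invertible (det(I - K) = -121 ≠ 0), so for every y in C^4 the equation (I - K) x = y has a unique solution.

K has rank 2 and factors as K = U V^T = u1 v1^T + u2 v2^T with u1 = (3, 1, 2, -2), v1 = (2, 0, 1, -2), u2 = (-1, 2, 2, -3), v2 = (3, -2, 3, 1) (multiplying out reproduces the displayed K). The nonzero eigenvalues of U V^T coincide with those of the 2 x 2 matrix G = V^T U = [[v1·u1, v1·u2], [v2·u1, v2·u2]] = [[12, 6], [11, -4]], and by the Sylvester determinant identity det(I_4 - U V^T) = det(I_2 - V^T U) = det([[-11, -6], [-11, 5]]) = (-11)(5) - (-6)(-11) = -121. (Direct check: I - K =
[[-2, -2, 0, 7],
 [-8, 5, -7, 0],
 [-10, 4, -7, 2],
 [13, -6, 11, 0]]
has determinant -121.) The finite-dimensional Fredholm alternative says: either (I - K) is invertible, or ker(I - K) ≠ {0} and then range(I - K) = ker((I - K)^*)^⊥, with dim ker(I - K) = dim ker((I - K)^*). Since det(I - K) ≠ 0, 1 is not an eigenvalue of K and ker(I - K) = {0}, so we are in the first case: for every y there is a unique x = (I - K)^(-1) y. (Explicitly, by the Woodbury identity, (I - U V^T)^(-1) = I + U (I_2 - G)^(-1) V^T.)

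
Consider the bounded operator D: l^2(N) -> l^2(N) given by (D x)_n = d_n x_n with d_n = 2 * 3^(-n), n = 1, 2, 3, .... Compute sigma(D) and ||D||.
sigma(D) = {2 * 3^(-n) : n ≥ 1} ∪ {0}; ||D|| = 2/3

A bounded diagonal operator on l^2 with diagonal entries d_n has spectrum equal to the closure of {d_n : n ≥ 1}: every d_n is an eigenvalue (with eigenvector e_n), so {d_n} ⊂ sigma(D); the spectrum is closed, so its closure is too; and for lambda not in the closure, (D - lambda I) has bounded inverse (the diagonal entries 1/(d_n - lambda) are bounded). For our sequence d_n = 2 * 3^(-n), n = 1, 2, 3, ...:
  - {d_n} = {2 * 3^(-n) : n ≥ 1}; the only limit point is 0
  - closure = {2 * 3^(-n) : n ≥ 1} ∪ {0}
For the norm: a diagonal operator has ||D|| = sup_n |d_n|. Here d_n = 2 * 3^(-n) is positive and decreasing, so sup_n |d_n| = d_1 = 2/3. So ||D|| = 2/3.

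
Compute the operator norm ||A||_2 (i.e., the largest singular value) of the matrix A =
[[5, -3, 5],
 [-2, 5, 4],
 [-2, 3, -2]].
||A||_2 ≈ 8.7576 (= sqrt(largest eigenvalue of A^T A))

||A||_2 = sigma_max(A) = sqrt(lambda_max(A^T A)). Form the symmetric matrix M = A^T A =
[[33, -31, 21],
 [-31, 43, -1],
 [21, -1, 45]].
Its characteristic polynomial (trace, sum of principal 2x2 minors, determinant of M give the coefficients) is
  p(λ) = det(λ I - M) = λ^3 - 121λ^2 + 3436λ - 2916.
No integer candidate from the rational root theorem (±divisors of 2916) is a root, so the roots are irrational. The cubic discriminant is Δ = 11519199024 > 0, so there are three distinct real roots. p(0) = -2916 and p(1) = 400 have opposite signs, so a root lies in (0, 1); Newton's method refines it to λ ≈ 0.8755. p(43) = 610 and p(44) = -804 have opposite signs, so a root lies in (43, 44); Newton's method refines it to λ ≈ 43.4298. p(76) = -1700 and p(77) = 780 have opposite signs, so a root lies in (76, 77); Newton's method refines it to λ ≈ 76.6948. Check (Vieta): the three roots sum to 121, matching tr M = 121.
So the eigenvalues of A^T A are ≈ 0.8755, 43.4298, 76.6948 (all ≥ 0, as they must be for A^T A). The largest is λ_max ≈ 76.6948, hence ||A||_2 = sqrt(λ_max) ≈ 8.7576.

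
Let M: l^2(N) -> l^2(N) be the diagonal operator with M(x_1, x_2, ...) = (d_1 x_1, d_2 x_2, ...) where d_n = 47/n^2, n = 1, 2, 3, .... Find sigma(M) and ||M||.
sigma(M) = {47/n^2 : n ≥ 1} ∪ {0}; ||M|| = 47

A bounded diagonal operator on l^2 with diagonal entries d_n has spectrum equal to the closure of {d_n : n ≥ 1}: every d_n is an eigenvalue (with eigenvector e_n), so {d_n} ⊂ sigma(M); the spectrum is closed, so its closure is too; and for lambda not in the closure, (M - lambda I) has bounded inverse (the diagonal entries 1/(d_n - lambda) are bounded). For our sequence d_n = 47/n^2, n = 1, 2, 3, ...:
  - {d_n} = {47/n^2 : n ≥ 1}; the only limit point is 0
  - closure = {47/n^2 : n ≥ 1} ∪ {0}
For the norm: a diagonal operator has ||M|| = sup_n |d_n|. Here d_n = 47/n^2 is positive and decreasing, so sup_n |d_n| = d_1 = 47. So ||M|| = 47.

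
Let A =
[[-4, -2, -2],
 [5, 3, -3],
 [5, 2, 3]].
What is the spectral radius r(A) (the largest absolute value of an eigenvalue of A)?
r(A) = sqrt(10) ≈ 3.1623

The eigenvalues of A are the roots of its characteristic polynomial. With M = A (coefficients from the trace, the sum of principal 2x2 minors, and det A):
  p(λ) = det(λ I - M) = λ^3 - 2λ^2 + 11λ - 10.
By the rational root theorem any rational root is an integer divisor of 10. Testing λ = 1: p(1) = 1 - 2 + 11 - 10 = 0, so λ = 1 is a root. Dividing out (λ - 1) leaves p(λ) = (λ - 1)(λ^2 - λ + 10). For λ^2 - λ + 10 the discriminant is -39. It is negative, so the roots are the complex-conjugate pair λ = 1/2 ± (sqrt(39)/2) i ≈ 0.5 ± 3.1225i. For a conjugate pair the product of the roots equals the constant term, so |λ|^2 = 10 and |λ| = sqrt(10) ≈ 3.1623.
Thus the eigenvalues (to 4 decimals) are 0.5 ± 3.1225i (modulus 3.1623); 1 (modulus 1). The spectral radius is the largest modulus: r(A) = sqrt(10) ≈ 3.1623. (Cross-check: r(A) ≤ ||A||_2 ≈ 9.14; equality holds whenever A is normal, though it can also hold for some non-normal A.)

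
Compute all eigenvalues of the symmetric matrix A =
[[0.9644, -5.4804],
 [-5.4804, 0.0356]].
sigma(A) ≈ {-5, 6}

A is real symmetric, so its spectrum consists of real eigenvalues. Expanding the characteristic polynomial of the displayed matrix gives
  det(λ I - A) = p(λ) = λ^2 + (-1)λ + (-30).
Solving p(λ) = 0 yields eigenvalues ≈ -5, 6. (A is shown rounded to 4 decimals, so these recover the underlying integer eigenvalues to within that precision.)
Verification: the trace of A = 1 equals the sum of eigenvalues 1, and det(A) ≈ -30.0005 matches the eigenvalue product -30.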